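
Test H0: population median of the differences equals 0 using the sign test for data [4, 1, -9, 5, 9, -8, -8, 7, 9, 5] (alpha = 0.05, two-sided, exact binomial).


Step 1: Discard zero differences. Original n = 10; n_eff = number of nonzero differences = 10.
Nonzero differences (with sign): +4, +1, -9, +5, +9, -8, -8, +7, +9, +5
Step 2: Count signs: positive = 7, negative = 3.
Step 3: Under H0: P(positive) = 0.5, so the number of positives S ~ Bin(10, 0.5).
Step 4: Two-sided exact p-value = sum of Bin(10,0.5) probabilities at or below the observed probability = 0.343750.
Step 5: alpha = 0.05. fail to reject H0.

n_eff = 10, pos = 7, neg = 3, p = 0.343750, fail to reject H0.


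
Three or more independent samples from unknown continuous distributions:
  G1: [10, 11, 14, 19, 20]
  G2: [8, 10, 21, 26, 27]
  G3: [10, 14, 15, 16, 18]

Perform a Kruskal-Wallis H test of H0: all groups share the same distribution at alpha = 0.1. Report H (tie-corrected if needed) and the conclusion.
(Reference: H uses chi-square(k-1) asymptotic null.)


Step 1: Combine all N = 15 observations and assign midranks.
sorted (value, group, rank): (8,G2,1), (10,G1,3), (10,G2,3), (10,G3,3), (11,G1,5), (14,G1,6.5), (14,G3,6.5), (15,G3,8), (16,G3,9), (18,G3,10), (19,G1,11), (20,G1,12), (21,G2,13), (26,G2,14), (27,G2,15)
Step 2: Sum ranks within each group.
R_1 = 37.5 (n_1 = 5)
R_2 = 46 (n_2 = 5)
R_3 = 36.5 (n_3 = 5)
Step 3: H = 12/(N(N+1)) * sum(R_i^2/n_i) - 3(N+1)
     = 12/(15*16) * (37.5^2/5 + 46^2/5 + 36.5^2/5) - 3*16
     = 0.050000 * 970.9 - 48
     = 0.545000.
Step 4: Ties present; correction factor C = 1 - 30/(15^3 - 15) = 0.991071. Corrected H = 0.545000 / 0.991071 = 0.549910.
Step 5: Under H0, H ~ chi^2(2); p-value = 0.759606.
Step 6: alpha = 0.1. fail to reject H0.

H = 0.5499, df = 2, p = 0.759606, fail to reject H0.


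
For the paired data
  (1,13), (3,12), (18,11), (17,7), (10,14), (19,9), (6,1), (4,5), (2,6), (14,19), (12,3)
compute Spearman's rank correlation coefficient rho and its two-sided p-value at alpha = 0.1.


Step 1: Rank x and y separately (midranks; no ties here).
rank(x): 1->1, 3->3, 18->10, 17->9, 10->6, 19->11, 6->5, 4->4, 2->2, 14->8, 12->7
rank(y): 13->9, 12->8, 11->7, 7->5, 14->10, 9->6, 1->1, 5->3, 6->4, 19->11, 3->2
Step 2: d_i = R_x(i) - R_y(i); compute d_i^2.
  (1-9)^2=64, (3-8)^2=25, (10-7)^2=9, (9-5)^2=16, (6-10)^2=16, (11-6)^2=25, (5-1)^2=16, (4-3)^2=1, (2-4)^2=4, (8-11)^2=9, (7-2)^2=25
sum(d^2) = 210.
Step 3: rho = 1 - 6*210 / (11*(11^2 - 1)) = 1 - 1260/1320 = 0.045455.
Step 4: Under H0, t = rho * sqrt((n-2)/(1-rho^2)) = 0.1365 ~ t(9).
Step 5: Two-sided p-value from the t-distribution with 9 df = 0.894427.
Step 6: alpha = 0.1. fail to reject H0.

rho = 0.0455, p = 0.894427, fail to reject H0 at alpha = 0.1.


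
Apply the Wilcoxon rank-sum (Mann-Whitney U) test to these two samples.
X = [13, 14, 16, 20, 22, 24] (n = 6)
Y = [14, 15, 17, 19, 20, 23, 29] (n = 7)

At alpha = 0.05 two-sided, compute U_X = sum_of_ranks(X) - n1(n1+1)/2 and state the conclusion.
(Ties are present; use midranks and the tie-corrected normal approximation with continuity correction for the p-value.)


Step 1: Combine and sort all 13 observations; assign midranks.
sorted (value, group): (13,X), (14,X), (14,Y), (15,Y), (16,X), (17,Y), (19,Y), (20,X), (20,Y), (22,X), (23,Y), (24,X), (29,Y)
ranks: 13->1, 14->2.5, 14->2.5, 15->4, 16->5, 17->6, 19->7, 20->8.5, 20->8.5, 22->10, 23->11, 24->12, 29->13
Step 2: Rank sum for X: R1 = 1 + 2.5 + 5 + 8.5 + 10 + 12 = 39.
Step 3: U_X = R1 - n1(n1+1)/2 = 39 - 6*7/2 = 39 - 21 = 18.
       U_Y = n1*n2 - U_X = 42 - 18 = 24.
Step 4: Ties are present, so use the tie-corrected normal approximation (with continuity correction) for the p-value.
Step 5: p-value = 0.720247; compare to alpha = 0.05. fail to reject H0.

U_X = 18, p = 0.720247, fail to reject H0 at alpha = 0.05.


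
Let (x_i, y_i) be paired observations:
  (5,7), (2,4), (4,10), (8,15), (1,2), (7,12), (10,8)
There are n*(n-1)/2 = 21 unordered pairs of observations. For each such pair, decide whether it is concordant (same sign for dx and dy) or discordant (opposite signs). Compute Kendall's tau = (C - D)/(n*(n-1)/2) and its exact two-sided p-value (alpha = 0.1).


Step 1: Enumerate the 21 unordered pairs (i,j) with i<j and classify each by sign(x_j-x_i) * sign(y_j-y_i).
  (1,2):dx=-3,dy=-3->C; (1,3):dx=-1,dy=+3->D; (1,4):dx=+3,dy=+8->C; (1,5):dx=-4,dy=-5->C
  (1,6):dx=+2,dy=+5->C; (1,7):dx=+5,dy=+1->C; (2,3):dx=+2,dy=+6->C; (2,4):dx=+6,dy=+11->C
  (2,5):dx=-1,dy=-2->C; (2,6):dx=+5,dy=+8->C; (2,7):dx=+8,dy=+4->C; (3,4):dx=+4,dy=+5->C
  (3,5):dx=-3,dy=-8->C; (3,6):dx=+3,dy=+2->C; (3,7):dx=+6,dy=-2->D; (4,5):dx=-7,dy=-13->C
  (4,6):dx=-1,dy=-3->C; (4,7):dx=+2,dy=-7->D; (5,6):dx=+6,dy=+10->C; (5,7):dx=+9,dy=+6->C
  (6,7):dx=+3,dy=-4->D
Step 2: C = 17, D = 4, total pairs = 21.
Step 3: tau = (C - D)/(n(n-1)/2) = (17 - 4)/21 = 0.619048.
Step 4: Exact two-sided p-value (enumerate n! = 5040 permutations of y under H0): p = 0.069048.
Step 5: alpha = 0.1. reject H0.

tau_b = 0.6190 (C=17, D=4), p = 0.069048, reject H0.


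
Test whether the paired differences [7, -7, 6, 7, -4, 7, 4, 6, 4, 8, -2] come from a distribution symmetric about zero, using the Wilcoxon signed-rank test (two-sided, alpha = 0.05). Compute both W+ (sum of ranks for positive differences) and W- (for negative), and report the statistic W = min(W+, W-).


Step 1: Drop any zero differences (none here) and take |d_i|.
|d| = [7, 7, 6, 7, 4, 7, 4, 6, 4, 8, 2]
Step 2: Midrank |d_i| (ties get averaged ranks).
ranks: |7|->8.5, |7|->8.5, |6|->5.5, |7|->8.5, |4|->3, |7|->8.5, |4|->3, |6|->5.5, |4|->3, |8|->11, |2|->1
Step 3: Attach original signs; sum ranks with positive sign and with negative sign.
W+ = 8.5 + 5.5 + 8.5 + 8.5 + 3 + 5.5 + 3 + 11 = 53.5
W- = 8.5 + 3 + 1 = 12.5
(Check: W+ + W- = 66 should equal n(n+1)/2 = 66.)
Step 4: Test statistic W = min(W+, W-) = 12.5.
Step 5: Ties in |d|, so use the tie-corrected normal approximation.
        E[W] = n(n+1)/4 = 11*12/4 = 33.
        Tie groups: |d|=4 (t=3), |d|=6 (t=2), |d|=7 (t=4); sum(t^3 - t) = 90.
        Var[W] = n(n+1)(2n+1)/24 - sum(t^3-t)/48 = 3036/24 - 90/48 = 124.625.
        z = (W - E[W]) / sqrt(Var[W]) = (12.5 - 33) / 11.1636 = -1.8363.
        Two-sided p = 2*Phi(z) = 0.066309.
Step 6: alpha = 0.05. fail to reject H0.

W+ = 53.5, W- = 12.5, W = min = 12.5, p = 0.066309, fail to reject H0.


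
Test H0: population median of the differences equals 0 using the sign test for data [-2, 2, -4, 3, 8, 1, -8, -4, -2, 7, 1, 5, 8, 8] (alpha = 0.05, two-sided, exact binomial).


Step 1: Discard zero differences. Original n = 14; n_eff = number of nonzero differences = 14.
Nonzero differences (with sign): -2, +2, -4, +3, +8, +1, -8, -4, -2, +7, +1, +5, +8, +8
Step 2: Count signs: positive = 9, negative = 5.
Step 3: Under H0: P(positive) = 0.5, so the number of positives S ~ Bin(14, 0.5).
Step 4: Two-sided exact p-value = sum of Bin(14,0.5) probabilities at or below the observed probability = 0.423950.
Step 5: alpha = 0.05. fail to reject H0.

n_eff = 14, pos = 9, neg = 5, p = 0.423950, fail to reject H0.


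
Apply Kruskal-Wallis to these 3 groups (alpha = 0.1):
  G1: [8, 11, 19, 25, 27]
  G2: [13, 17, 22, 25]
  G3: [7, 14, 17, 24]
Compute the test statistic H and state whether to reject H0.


Step 1: Combine all N = 13 observations and assign midranks.
sorted (value, group, rank): (7,G3,1), (8,G1,2), (11,G1,3), (13,G2,4), (14,G3,5), (17,G2,6.5), (17,G3,6.5), (19,G1,8), (22,G2,9), (24,G3,10), (25,G1,11.5), (25,G2,11.5), (27,G1,13)
Step 2: Sum ranks within each group.
R_1 = 37.5 (n_1 = 5)
R_2 = 31 (n_2 = 4)
R_3 = 22.5 (n_3 = 4)
Step 3: H = 12/(N(N+1)) * sum(R_i^2/n_i) - 3(N+1)
     = 12/(13*14) * (37.5^2/5 + 31^2/4 + 22.5^2/4) - 3*14
     = 0.065934 * 648.062 - 42
     = 0.729396.
Step 4: Ties present; correction factor C = 1 - 12/(13^3 - 13) = 0.994505. Corrected H = 0.729396 / 0.994505 = 0.733425.
Step 5: Under H0, H ~ chi^2(2); p-value = 0.693009.
Step 6: alpha = 0.1. fail to reject H0.

H = 0.7334, df = 2, p = 0.693009, fail to reject H0.


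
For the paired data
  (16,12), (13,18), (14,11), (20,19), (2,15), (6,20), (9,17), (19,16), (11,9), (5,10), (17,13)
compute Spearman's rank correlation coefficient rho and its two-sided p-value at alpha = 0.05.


Step 1: Rank x and y separately (midranks; no ties here).
rank(x): 16->8, 13->6, 14->7, 20->11, 2->1, 6->3, 9->4, 19->10, 11->5, 5->2, 17->9
rank(y): 12->4, 18->9, 11->3, 19->10, 15->6, 20->11, 17->8, 16->7, 9->1, 10->2, 13->5
Step 2: d_i = R_x(i) - R_y(i); compute d_i^2.
  (8-4)^2=16, (6-9)^2=9, (7-3)^2=16, (11-10)^2=1, (1-6)^2=25, (3-11)^2=64, (4-8)^2=16, (10-7)^2=9, (5-1)^2=16, (2-2)^2=0, (9-5)^2=16
sum(d^2) = 188.
Step 3: rho = 1 - 6*188 / (11*(11^2 - 1)) = 1 - 1128/1320 = 0.145455.
Step 4: Under H0, t = rho * sqrt((n-2)/(1-rho^2)) = 0.4411 ~ t(9).
Step 5: Two-sided p-value from the t-distribution with 9 df = 0.669579.
Step 6: alpha = 0.05. fail to reject H0.

rho = 0.1455, p = 0.669579, fail to reject H0 at alpha = 0.05.


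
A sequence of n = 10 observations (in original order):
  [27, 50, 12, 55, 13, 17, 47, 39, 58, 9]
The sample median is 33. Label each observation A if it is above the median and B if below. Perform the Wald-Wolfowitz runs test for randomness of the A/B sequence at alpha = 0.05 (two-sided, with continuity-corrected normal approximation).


Step 1: Compute median = 33; label A = above, B = below.
Labels in order: BABABBAAAB  (n_A = 5, n_B = 5)
Step 2: Count runs R = 7.
Step 3: Under H0 (random ordering), E[R] = 2*n_A*n_B/(n_A+n_B) + 1 = 2*5*5/10 + 1 = 6.0000.
        Var[R] = 2*n_A*n_B*(2*n_A*n_B - n_A - n_B) / ((n_A+n_B)^2 * (n_A+n_B-1)) = 2000/900 = 2.2222.
        SD[R] = 1.4907.
Step 4: Continuity-corrected z = (R - 0.5 - E[R]) / SD[R] = (7 - 0.5 - 6.0000) / 1.4907 = 0.3354.
Step 5: Two-sided p-value via normal approximation = 2*(1 - Phi(|z|)) = 0.737316.
Step 6: alpha = 0.05. fail to reject H0.

R = 7, z = 0.3354, p = 0.737316, fail to reject H0.


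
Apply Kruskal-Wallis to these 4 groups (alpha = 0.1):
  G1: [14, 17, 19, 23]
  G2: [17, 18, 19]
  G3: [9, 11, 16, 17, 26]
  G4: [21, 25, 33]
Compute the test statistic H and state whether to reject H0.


Step 1: Combine all N = 15 observations and assign midranks.
sorted (value, group, rank): (9,G3,1), (11,G3,2), (14,G1,3), (16,G3,4), (17,G1,6), (17,G2,6), (17,G3,6), (18,G2,8), (19,G1,9.5), (19,G2,9.5), (21,G4,11), (23,G1,12), (25,G4,13), (26,G3,14), (33,G4,15)
Step 2: Sum ranks within each group.
R_1 = 30.5 (n_1 = 4)
R_2 = 23.5 (n_2 = 3)
R_3 = 27 (n_3 = 5)
R_4 = 39 (n_4 = 3)
Step 3: H = 12/(N(N+1)) * sum(R_i^2/n_i) - 3(N+1)
     = 12/(15*16) * (30.5^2/4 + 23.5^2/3 + 27^2/5 + 39^2/3) - 3*16
     = 0.050000 * 1069.45 - 48
     = 5.472292.
Step 4: Ties present; correction factor C = 1 - 30/(15^3 - 15) = 0.991071. Corrected H = 5.472292 / 0.991071 = 5.521592.
Step 5: Under H0, H ~ chi^2(3); p-value = 0.137353.
Step 6: alpha = 0.1. fail to reject H0.

H = 5.5216, df = 3, p = 0.137353, fail to reject H0.


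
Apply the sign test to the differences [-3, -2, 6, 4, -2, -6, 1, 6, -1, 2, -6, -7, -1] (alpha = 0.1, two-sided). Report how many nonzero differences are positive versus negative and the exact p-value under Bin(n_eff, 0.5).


Step 1: Discard zero differences. Original n = 13; n_eff = number of nonzero differences = 13.
Nonzero differences (with sign): -3, -2, +6, +4, -2, -6, +1, +6, -1, +2, -6, -7, -1
Step 2: Count signs: positive = 5, negative = 8.
Step 3: Under H0: P(positive) = 0.5, so the number of positives S ~ Bin(13, 0.5).
Step 4: Two-sided exact p-value = sum of Bin(13,0.5) probabilities at or below the observed probability = 0.581055.
Step 5: alpha = 0.1. fail to reject H0.

n_eff = 13, pos = 5, neg = 8, p = 0.581055, fail to reject H0.


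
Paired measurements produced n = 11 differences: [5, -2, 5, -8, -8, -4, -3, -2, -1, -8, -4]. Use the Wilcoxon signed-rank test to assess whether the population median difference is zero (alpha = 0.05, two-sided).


Step 1: Drop any zero differences (none here) and take |d_i|.
|d| = [5, 2, 5, 8, 8, 4, 3, 2, 1, 8, 4]
Step 2: Midrank |d_i| (ties get averaged ranks).
ranks: |5|->7.5, |2|->2.5, |5|->7.5, |8|->10, |8|->10, |4|->5.5, |3|->4, |2|->2.5, |1|->1, |8|->10, |4|->5.5
Step 3: Attach original signs; sum ranks with positive sign and with negative sign.
W+ = 7.5 + 7.5 = 15
W- = 2.5 + 10 + 10 + 5.5 + 4 + 2.5 + 1 + 10 + 5.5 = 51
(Check: W+ + W- = 66 should equal n(n+1)/2 = 66.)
Step 4: Test statistic W = min(W+, W-) = 15.
Step 5: Ties in |d|, so use the tie-corrected normal approximation.
        E[W] = n(n+1)/4 = 11*12/4 = 33.
        Tie groups: |d|=2 (t=2), |d|=4 (t=2), |d|=5 (t=2), |d|=8 (t=3); sum(t^3 - t) = 42.
        Var[W] = n(n+1)(2n+1)/24 - sum(t^3-t)/48 = 3036/24 - 42/48 = 125.625.
        z = (W - E[W]) / sqrt(Var[W]) = (15 - 33) / 11.2083 = -1.6060.
        Two-sided p = 2*Phi(z) = 0.108283.
Step 6: alpha = 0.05. fail to reject H0.

W+ = 15, W- = 51, W = min = 15, p = 0.108283, fail to reject H0.


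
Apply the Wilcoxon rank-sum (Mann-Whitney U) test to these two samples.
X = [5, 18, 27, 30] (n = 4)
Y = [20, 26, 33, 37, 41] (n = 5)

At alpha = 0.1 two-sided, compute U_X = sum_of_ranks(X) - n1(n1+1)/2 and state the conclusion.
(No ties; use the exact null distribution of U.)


Step 1: Combine and sort all 9 observations; assign midranks.
sorted (value, group): (5,X), (18,X), (20,Y), (26,Y), (27,X), (30,X), (33,Y), (37,Y), (41,Y)
ranks: 5->1, 18->2, 20->3, 26->4, 27->5, 30->6, 33->7, 37->8, 41->9
Step 2: Rank sum for X: R1 = 1 + 2 + 5 + 6 = 14.
Step 3: U_X = R1 - n1(n1+1)/2 = 14 - 4*5/2 = 14 - 10 = 4.
       U_Y = n1*n2 - U_X = 20 - 4 = 16.
Step 4: No ties, so the exact null distribution of U (based on enumerating the C(9,4) = 126 equally likely rank assignments) gives the two-sided p-value.
Step 5: p-value = 0.190476; compare to alpha = 0.1. fail to reject H0.

U_X = 4, p = 0.190476, fail to reject H0 at alpha = 0.1.


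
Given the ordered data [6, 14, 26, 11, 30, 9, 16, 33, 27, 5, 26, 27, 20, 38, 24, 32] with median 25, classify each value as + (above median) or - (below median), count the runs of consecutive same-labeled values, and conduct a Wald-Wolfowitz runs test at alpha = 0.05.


Step 1: Compute median = 25; label A = above, B = below.
Labels in order: BBABABBAABAABABA  (n_A = 8, n_B = 8)
Step 2: Count runs R = 12.
Step 3: Under H0 (random ordering), E[R] = 2*n_A*n_B/(n_A+n_B) + 1 = 2*8*8/16 + 1 = 9.0000.
        Var[R] = 2*n_A*n_B*(2*n_A*n_B - n_A - n_B) / ((n_A+n_B)^2 * (n_A+n_B-1)) = 14336/3840 = 3.7333.
        SD[R] = 1.9322.
Step 4: Continuity-corrected z = (R - 0.5 - E[R]) / SD[R] = (12 - 0.5 - 9.0000) / 1.9322 = 1.2939.
Step 5: Two-sided p-value via normal approximation = 2*(1 - Phi(|z|)) = 0.195709.
Step 6: alpha = 0.05. fail to reject H0.

R = 12, z = 1.2939, p = 0.195709, fail to reject H0.


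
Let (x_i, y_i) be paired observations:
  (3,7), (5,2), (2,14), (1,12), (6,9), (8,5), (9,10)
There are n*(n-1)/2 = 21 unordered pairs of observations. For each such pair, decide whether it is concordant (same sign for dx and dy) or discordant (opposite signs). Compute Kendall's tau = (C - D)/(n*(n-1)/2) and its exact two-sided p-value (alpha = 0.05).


Step 1: Enumerate the 21 unordered pairs (i,j) with i<j and classify each by sign(x_j-x_i) * sign(y_j-y_i).
  (1,2):dx=+2,dy=-5->D; (1,3):dx=-1,dy=+7->D; (1,4):dx=-2,dy=+5->D; (1,5):dx=+3,dy=+2->C
  (1,6):dx=+5,dy=-2->D; (1,7):dx=+6,dy=+3->C; (2,3):dx=-3,dy=+12->D; (2,4):dx=-4,dy=+10->D
  (2,5):dx=+1,dy=+7->C; (2,6):dx=+3,dy=+3->C; (2,7):dx=+4,dy=+8->C; (3,4):dx=-1,dy=-2->C
  (3,5):dx=+4,dy=-5->D; (3,6):dx=+6,dy=-9->D; (3,7):dx=+7,dy=-4->D; (4,5):dx=+5,dy=-3->D
  (4,6):dx=+7,dy=-7->D; (4,7):dx=+8,dy=-2->D; (5,6):dx=+2,dy=-4->D; (5,7):dx=+3,dy=+1->C
  (6,7):dx=+1,dy=+5->C
Step 2: C = 8, D = 13, total pairs = 21.
Step 3: tau = (C - D)/(n(n-1)/2) = (8 - 13)/21 = -0.238095.
Step 4: Exact two-sided p-value (enumerate n! = 5040 permutations of y under H0): p = 0.561905.
Step 5: alpha = 0.05. fail to reject H0.

tau_b = -0.2381 (C=8, D=13), p = 0.561905, fail to reject H0.


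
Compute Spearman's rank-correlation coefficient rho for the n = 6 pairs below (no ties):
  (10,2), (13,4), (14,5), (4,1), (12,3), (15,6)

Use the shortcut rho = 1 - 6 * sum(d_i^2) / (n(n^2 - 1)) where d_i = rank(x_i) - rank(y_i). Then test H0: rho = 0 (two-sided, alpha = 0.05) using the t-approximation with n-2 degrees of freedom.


Step 1: Rank x and y separately (midranks; no ties here).
rank(x): 10->2, 13->4, 14->5, 4->1, 12->3, 15->6
rank(y): 2->2, 4->4, 5->5, 1->1, 3->3, 6->6
Step 2: d_i = R_x(i) - R_y(i); compute d_i^2.
  (2-2)^2=0, (4-4)^2=0, (5-5)^2=0, (1-1)^2=0, (3-3)^2=0, (6-6)^2=0
sum(d^2) = 0.
Step 3: rho = 1 - 6*0 / (6*(6^2 - 1)) = 1 - 0/210 = 1.000000.
Step 5: Two-sided p-value from the t-distribution with 4 df = 0.000000.
Step 6: alpha = 0.05. reject H0.

rho = 1.0000, p = 0.000000, reject H0 at alpha = 0.05.


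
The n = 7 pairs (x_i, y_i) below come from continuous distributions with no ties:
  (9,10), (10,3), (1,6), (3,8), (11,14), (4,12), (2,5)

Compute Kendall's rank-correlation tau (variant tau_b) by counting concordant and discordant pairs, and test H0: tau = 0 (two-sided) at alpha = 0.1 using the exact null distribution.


Step 1: Enumerate the 21 unordered pairs (i,j) with i<j and classify each by sign(x_j-x_i) * sign(y_j-y_i).
  (1,2):dx=+1,dy=-7->D; (1,3):dx=-8,dy=-4->C; (1,4):dx=-6,dy=-2->C; (1,5):dx=+2,dy=+4->C
  (1,6):dx=-5,dy=+2->D; (1,7):dx=-7,dy=-5->C; (2,3):dx=-9,dy=+3->D; (2,4):dx=-7,dy=+5->D
  (2,5):dx=+1,dy=+11->C; (2,6):dx=-6,dy=+9->D; (2,7):dx=-8,dy=+2->D; (3,4):dx=+2,dy=+2->C
  (3,5):dx=+10,dy=+8->C; (3,6):dx=+3,dy=+6->C; (3,7):dx=+1,dy=-1->D; (4,5):dx=+8,dy=+6->C
  (4,6):dx=+1,dy=+4->C; (4,7):dx=-1,dy=-3->C; (5,6):dx=-7,dy=-2->C; (5,7):dx=-9,dy=-9->C
  (6,7):dx=-2,dy=-7->C
Step 2: C = 14, D = 7, total pairs = 21.
Step 3: tau = (C - D)/(n(n-1)/2) = (14 - 7)/21 = 0.333333.
Step 4: Exact two-sided p-value (enumerate n! = 5040 permutations of y under H0): p = 0.381349.
Step 5: alpha = 0.1. fail to reject H0.

tau_b = 0.3333 (C=14, D=7), p = 0.381349, fail to reject H0.


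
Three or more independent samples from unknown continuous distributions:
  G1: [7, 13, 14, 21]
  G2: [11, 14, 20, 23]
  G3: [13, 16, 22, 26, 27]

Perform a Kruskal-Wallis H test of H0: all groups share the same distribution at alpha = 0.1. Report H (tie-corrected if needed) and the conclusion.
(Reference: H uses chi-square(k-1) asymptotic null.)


Step 1: Combine all N = 13 observations and assign midranks.
sorted (value, group, rank): (7,G1,1), (11,G2,2), (13,G1,3.5), (13,G3,3.5), (14,G1,5.5), (14,G2,5.5), (16,G3,7), (20,G2,8), (21,G1,9), (22,G3,10), (23,G2,11), (26,G3,12), (27,G3,13)
Step 2: Sum ranks within each group.
R_1 = 19 (n_1 = 4)
R_2 = 26.5 (n_2 = 4)
R_3 = 45.5 (n_3 = 5)
Step 3: H = 12/(N(N+1)) * sum(R_i^2/n_i) - 3(N+1)
     = 12/(13*14) * (19^2/4 + 26.5^2/4 + 45.5^2/5) - 3*14
     = 0.065934 * 679.862 - 42
     = 2.826099.
Step 4: Ties present; correction factor C = 1 - 12/(13^3 - 13) = 0.994505. Corrected H = 2.826099 / 0.994505 = 2.841713.
Step 5: Under H0, H ~ chi^2(2); p-value = 0.241507.
Step 6: alpha = 0.1. fail to reject H0.

H = 2.8417, df = 2, p = 0.241507, fail to reject H0.


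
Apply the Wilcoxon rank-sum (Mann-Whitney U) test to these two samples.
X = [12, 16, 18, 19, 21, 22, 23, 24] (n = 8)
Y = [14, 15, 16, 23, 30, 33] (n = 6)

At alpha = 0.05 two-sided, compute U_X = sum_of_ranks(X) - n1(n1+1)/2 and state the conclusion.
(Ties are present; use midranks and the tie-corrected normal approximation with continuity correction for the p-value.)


Step 1: Combine and sort all 14 observations; assign midranks.
sorted (value, group): (12,X), (14,Y), (15,Y), (16,X), (16,Y), (18,X), (19,X), (21,X), (22,X), (23,X), (23,Y), (24,X), (30,Y), (33,Y)
ranks: 12->1, 14->2, 15->3, 16->4.5, 16->4.5, 18->6, 19->7, 21->8, 22->9, 23->10.5, 23->10.5, 24->12, 30->13, 33->14
Step 2: Rank sum for X: R1 = 1 + 4.5 + 6 + 7 + 8 + 9 + 10.5 + 12 = 58.
Step 3: U_X = R1 - n1(n1+1)/2 = 58 - 8*9/2 = 58 - 36 = 22.
       U_Y = n1*n2 - U_X = 48 - 22 = 26.
Step 4: Ties are present, so use the tie-corrected normal approximation (with continuity correction) for the p-value.
Step 5: p-value = 0.846116; compare to alpha = 0.05. fail to reject H0.

U_X = 22, p = 0.846116, fail to reject H0 at alpha = 0.05.


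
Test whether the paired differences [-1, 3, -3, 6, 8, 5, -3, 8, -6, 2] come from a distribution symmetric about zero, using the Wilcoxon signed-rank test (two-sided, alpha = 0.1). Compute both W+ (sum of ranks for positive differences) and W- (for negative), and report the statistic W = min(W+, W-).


Step 1: Drop any zero differences (none here) and take |d_i|.
|d| = [1, 3, 3, 6, 8, 5, 3, 8, 6, 2]
Step 2: Midrank |d_i| (ties get averaged ranks).
ranks: |1|->1, |3|->4, |3|->4, |6|->7.5, |8|->9.5, |5|->6, |3|->4, |8|->9.5, |6|->7.5, |2|->2
Step 3: Attach original signs; sum ranks with positive sign and with negative sign.
W+ = 4 + 7.5 + 9.5 + 6 + 9.5 + 2 = 38.5
W- = 1 + 4 + 4 + 7.5 = 16.5
(Check: W+ + W- = 55 should equal n(n+1)/2 = 55.)
Step 4: Test statistic W = min(W+, W-) = 16.5.
Step 5: Ties in |d|, so use the tie-corrected normal approximation.
        E[W] = n(n+1)/4 = 10*11/4 = 27.5.
        Tie groups: |d|=3 (t=3), |d|=6 (t=2), |d|=8 (t=2); sum(t^3 - t) = 36.
        Var[W] = n(n+1)(2n+1)/24 - sum(t^3-t)/48 = 2310/24 - 36/48 = 95.5.
        z = (W - E[W]) / sqrt(Var[W]) = (16.5 - 27.5) / 9.7724 = -1.1256.
        Two-sided p = 2*Phi(z) = 0.260327.
Step 6: alpha = 0.1. fail to reject H0.

W+ = 38.5, W- = 16.5, W = min = 16.5, p = 0.260327, fail to reject H0.


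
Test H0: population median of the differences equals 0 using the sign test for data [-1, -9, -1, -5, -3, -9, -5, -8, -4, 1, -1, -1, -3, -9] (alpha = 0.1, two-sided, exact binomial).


Step 1: Discard zero differences. Original n = 14; n_eff = number of nonzero differences = 14.
Nonzero differences (with sign): -1, -9, -1, -5, -3, -9, -5, -8, -4, +1, -1, -1, -3, -9
Step 2: Count signs: positive = 1, negative = 13.
Step 3: Under H0: P(positive) = 0.5, so the number of positives S ~ Bin(14, 0.5).
Step 4: Two-sided exact p-value = sum of Bin(14,0.5) probabilities at or below the observed probability = 0.001831.
Step 5: alpha = 0.1. reject H0.

n_eff = 14, pos = 1, neg = 13, p = 0.001831, reject H0.


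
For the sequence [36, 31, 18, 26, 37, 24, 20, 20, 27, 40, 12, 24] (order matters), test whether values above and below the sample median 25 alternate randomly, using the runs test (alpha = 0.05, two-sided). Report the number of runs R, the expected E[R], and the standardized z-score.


Step 1: Compute median = 25; label A = above, B = below.
Labels in order: AABAABBBAABB  (n_A = 6, n_B = 6)
Step 2: Count runs R = 6.
Step 3: Under H0 (random ordering), E[R] = 2*n_A*n_B/(n_A+n_B) + 1 = 2*6*6/12 + 1 = 7.0000.
        Var[R] = 2*n_A*n_B*(2*n_A*n_B - n_A - n_B) / ((n_A+n_B)^2 * (n_A+n_B-1)) = 4320/1584 = 2.7273.
        SD[R] = 1.6514.
Step 4: Continuity-corrected z = (R + 0.5 - E[R]) / SD[R] = (6 + 0.5 - 7.0000) / 1.6514 = -0.3028.
Step 5: Two-sided p-value via normal approximation = 2*(1 - Phi(|z|)) = 0.762069.
Step 6: alpha = 0.05. fail to reject H0.

R = 6, z = -0.3028, p = 0.762069, fail to reject H0.


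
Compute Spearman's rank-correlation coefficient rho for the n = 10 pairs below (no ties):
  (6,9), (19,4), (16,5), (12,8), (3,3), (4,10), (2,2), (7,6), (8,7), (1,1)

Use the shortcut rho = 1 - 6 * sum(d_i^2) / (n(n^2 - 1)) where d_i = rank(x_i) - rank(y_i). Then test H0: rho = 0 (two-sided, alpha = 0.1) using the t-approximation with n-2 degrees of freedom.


Step 1: Rank x and y separately (midranks; no ties here).
rank(x): 6->5, 19->10, 16->9, 12->8, 3->3, 4->4, 2->2, 7->6, 8->7, 1->1
rank(y): 9->9, 4->4, 5->5, 8->8, 3->3, 10->10, 2->2, 6->6, 7->7, 1->1
Step 2: d_i = R_x(i) - R_y(i); compute d_i^2.
  (5-9)^2=16, (10-4)^2=36, (9-5)^2=16, (8-8)^2=0, (3-3)^2=0, (4-10)^2=36, (2-2)^2=0, (6-6)^2=0, (7-7)^2=0, (1-1)^2=0
sum(d^2) = 104.
Step 3: rho = 1 - 6*104 / (10*(10^2 - 1)) = 1 - 624/990 = 0.369697.
Step 4: Under H0, t = rho * sqrt((n-2)/(1-rho^2)) = 1.1254 ~ t(8).
Step 5: Two-sided p-value from the t-distribution with 8 df = 0.293050.
Step 6: alpha = 0.1. fail to reject H0.

rho = 0.3697, p = 0.293050, fail to reject H0 at alpha = 0.1.


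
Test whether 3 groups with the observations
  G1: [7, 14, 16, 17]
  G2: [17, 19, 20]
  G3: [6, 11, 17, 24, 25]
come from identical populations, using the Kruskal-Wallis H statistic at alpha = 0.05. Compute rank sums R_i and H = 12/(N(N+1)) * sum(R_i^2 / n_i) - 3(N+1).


Step 1: Combine all N = 12 observations and assign midranks.
sorted (value, group, rank): (6,G3,1), (7,G1,2), (11,G3,3), (14,G1,4), (16,G1,5), (17,G1,7), (17,G2,7), (17,G3,7), (19,G2,9), (20,G2,10), (24,G3,11), (25,G3,12)
Step 2: Sum ranks within each group.
R_1 = 18 (n_1 = 4)
R_2 = 26 (n_2 = 3)
R_3 = 34 (n_3 = 5)
Step 3: H = 12/(N(N+1)) * sum(R_i^2/n_i) - 3(N+1)
     = 12/(12*13) * (18^2/4 + 26^2/3 + 34^2/5) - 3*13
     = 0.076923 * 537.533 - 39
     = 2.348718.
Step 4: Ties present; correction factor C = 1 - 24/(12^3 - 12) = 0.986014. Corrected H = 2.348718 / 0.986014 = 2.382033.
Step 5: Under H0, H ~ chi^2(2); p-value = 0.303912.
Step 6: alpha = 0.05. fail to reject H0.

H = 2.3820, df = 2, p = 0.303912, fail to reject H0.


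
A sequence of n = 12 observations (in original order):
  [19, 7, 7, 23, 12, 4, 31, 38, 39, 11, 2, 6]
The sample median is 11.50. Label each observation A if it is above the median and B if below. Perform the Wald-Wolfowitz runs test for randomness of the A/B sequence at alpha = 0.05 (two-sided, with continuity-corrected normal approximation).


Step 1: Compute median = 11.50; label A = above, B = below.
Labels in order: ABBAABAAABBB  (n_A = 6, n_B = 6)
Step 2: Count runs R = 6.
Step 3: Under H0 (random ordering), E[R] = 2*n_A*n_B/(n_A+n_B) + 1 = 2*6*6/12 + 1 = 7.0000.
        Var[R] = 2*n_A*n_B*(2*n_A*n_B - n_A - n_B) / ((n_A+n_B)^2 * (n_A+n_B-1)) = 4320/1584 = 2.7273.
        SD[R] = 1.6514.
Step 4: Continuity-corrected z = (R + 0.5 - E[R]) / SD[R] = (6 + 0.5 - 7.0000) / 1.6514 = -0.3028.
Step 5: Two-sided p-value via normal approximation = 2*(1 - Phi(|z|)) = 0.762069.
Step 6: alpha = 0.05. fail to reject H0.

R = 6, z = -0.3028, p = 0.762069, fail to reject H0.


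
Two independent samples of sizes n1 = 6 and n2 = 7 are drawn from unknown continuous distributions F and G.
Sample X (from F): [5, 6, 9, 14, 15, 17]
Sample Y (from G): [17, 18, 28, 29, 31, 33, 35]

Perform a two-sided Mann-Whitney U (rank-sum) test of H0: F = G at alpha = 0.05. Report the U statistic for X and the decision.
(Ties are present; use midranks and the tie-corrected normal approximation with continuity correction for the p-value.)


Step 1: Combine and sort all 13 observations; assign midranks.
sorted (value, group): (5,X), (6,X), (9,X), (14,X), (15,X), (17,X), (17,Y), (18,Y), (28,Y), (29,Y), (31,Y), (33,Y), (35,Y)
ranks: 5->1, 6->2, 9->3, 14->4, 15->5, 17->6.5, 17->6.5, 18->8, 28->9, 29->10, 31->11, 33->12, 35->13
Step 2: Rank sum for X: R1 = 1 + 2 + 3 + 4 + 5 + 6.5 = 21.5.
Step 3: U_X = R1 - n1(n1+1)/2 = 21.5 - 6*7/2 = 21.5 - 21 = 0.5.
       U_Y = n1*n2 - U_X = 42 - 0.5 = 41.5.
Step 4: Ties are present, so use the tie-corrected normal approximation (with continuity correction) for the p-value.
Step 5: p-value = 0.004222; compare to alpha = 0.05. reject H0.

U_X = 0.5, p = 0.004222, reject H0 at alpha = 0.05.


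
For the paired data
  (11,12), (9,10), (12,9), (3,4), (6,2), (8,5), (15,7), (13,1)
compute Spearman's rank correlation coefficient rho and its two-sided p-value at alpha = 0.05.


Step 1: Rank x and y separately (midranks; no ties here).
rank(x): 11->5, 9->4, 12->6, 3->1, 6->2, 8->3, 15->8, 13->7
rank(y): 12->8, 10->7, 9->6, 4->3, 2->2, 5->4, 7->5, 1->1
Step 2: d_i = R_x(i) - R_y(i); compute d_i^2.
  (5-8)^2=9, (4-7)^2=9, (6-6)^2=0, (1-3)^2=4, (2-2)^2=0, (3-4)^2=1, (8-5)^2=9, (7-1)^2=36
sum(d^2) = 68.
Step 3: rho = 1 - 6*68 / (8*(8^2 - 1)) = 1 - 408/504 = 0.190476.
Step 4: Under H0, t = rho * sqrt((n-2)/(1-rho^2)) = 0.4753 ~ t(6).
Step 5: Two-sided p-value from the t-distribution with 6 df = 0.651401.
Step 6: alpha = 0.05. fail to reject H0.

rho = 0.1905, p = 0.651401, fail to reject H0 at alpha = 0.05.


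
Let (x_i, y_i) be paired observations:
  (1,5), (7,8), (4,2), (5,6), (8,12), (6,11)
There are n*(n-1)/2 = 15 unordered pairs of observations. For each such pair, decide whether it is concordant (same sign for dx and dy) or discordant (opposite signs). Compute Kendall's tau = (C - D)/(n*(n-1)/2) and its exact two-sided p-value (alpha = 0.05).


Step 1: Enumerate the 15 unordered pairs (i,j) with i<j and classify each by sign(x_j-x_i) * sign(y_j-y_i).
  (1,2):dx=+6,dy=+3->C; (1,3):dx=+3,dy=-3->D; (1,4):dx=+4,dy=+1->C; (1,5):dx=+7,dy=+7->C
  (1,6):dx=+5,dy=+6->C; (2,3):dx=-3,dy=-6->C; (2,4):dx=-2,dy=-2->C; (2,5):dx=+1,dy=+4->C
  (2,6):dx=-1,dy=+3->D; (3,4):dx=+1,dy=+4->C; (3,5):dx=+4,dy=+10->C; (3,6):dx=+2,dy=+9->C
  (4,5):dx=+3,dy=+6->C; (4,6):dx=+1,dy=+5->C; (5,6):dx=-2,dy=-1->C
Step 2: C = 13, D = 2, total pairs = 15.
Step 3: tau = (C - D)/(n(n-1)/2) = (13 - 2)/15 = 0.733333.
Step 4: Exact two-sided p-value (enumerate n! = 720 permutations of y under H0): p = 0.055556.
Step 5: alpha = 0.05. fail to reject H0.

tau_b = 0.7333 (C=13, D=2), p = 0.055556, fail to reject H0.


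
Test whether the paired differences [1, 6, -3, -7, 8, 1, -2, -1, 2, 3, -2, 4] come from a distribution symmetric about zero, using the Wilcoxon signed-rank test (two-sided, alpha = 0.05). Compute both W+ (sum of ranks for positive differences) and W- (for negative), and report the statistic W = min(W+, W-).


Step 1: Drop any zero differences (none here) and take |d_i|.
|d| = [1, 6, 3, 7, 8, 1, 2, 1, 2, 3, 2, 4]
Step 2: Midrank |d_i| (ties get averaged ranks).
ranks: |1|->2, |6|->10, |3|->7.5, |7|->11, |8|->12, |1|->2, |2|->5, |1|->2, |2|->5, |3|->7.5, |2|->5, |4|->9
Step 3: Attach original signs; sum ranks with positive sign and with negative sign.
W+ = 2 + 10 + 12 + 2 + 5 + 7.5 + 9 = 47.5
W- = 7.5 + 11 + 5 + 2 + 5 = 30.5
(Check: W+ + W- = 78 should equal n(n+1)/2 = 78.)
Step 4: Test statistic W = min(W+, W-) = 30.5.
Step 5: Ties in |d|, so use the tie-corrected normal approximation.
        E[W] = n(n+1)/4 = 12*13/4 = 39.
        Tie groups: |d|=1 (t=3), |d|=2 (t=3), |d|=3 (t=2); sum(t^3 - t) = 54.
        Var[W] = n(n+1)(2n+1)/24 - sum(t^3-t)/48 = 3900/24 - 54/48 = 161.375.
        z = (W - E[W]) / sqrt(Var[W]) = (30.5 - 39) / 12.7033 = -0.6691.
        Two-sided p = 2*Phi(z) = 0.503422.
Step 6: alpha = 0.05. fail to reject H0.

W+ = 47.5, W- = 30.5, W = min = 30.5, p = 0.503422, fail to reject H0.


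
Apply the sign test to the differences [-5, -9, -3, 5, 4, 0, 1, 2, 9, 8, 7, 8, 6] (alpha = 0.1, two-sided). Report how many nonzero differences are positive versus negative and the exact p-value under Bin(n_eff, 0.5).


Step 1: Discard zero differences. Original n = 13; n_eff = number of nonzero differences = 12.
Nonzero differences (with sign): -5, -9, -3, +5, +4, +1, +2, +9, +8, +7, +8, +6
Step 2: Count signs: positive = 9, negative = 3.
Step 3: Under H0: P(positive) = 0.5, so the number of positives S ~ Bin(12, 0.5).
Step 4: Two-sided exact p-value = sum of Bin(12,0.5) probabilities at or below the observed probability = 0.145996.
Step 5: alpha = 0.1. fail to reject H0.

n_eff = 12, pos = 9, neg = 3, p = 0.145996, fail to reject H0.


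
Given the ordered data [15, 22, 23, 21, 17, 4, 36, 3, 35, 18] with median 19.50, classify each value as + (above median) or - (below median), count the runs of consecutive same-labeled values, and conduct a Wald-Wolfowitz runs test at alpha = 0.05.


Step 1: Compute median = 19.50; label A = above, B = below.
Labels in order: BAAABBABAB  (n_A = 5, n_B = 5)
Step 2: Count runs R = 7.
Step 3: Under H0 (random ordering), E[R] = 2*n_A*n_B/(n_A+n_B) + 1 = 2*5*5/10 + 1 = 6.0000.
        Var[R] = 2*n_A*n_B*(2*n_A*n_B - n_A - n_B) / ((n_A+n_B)^2 * (n_A+n_B-1)) = 2000/900 = 2.2222.
        SD[R] = 1.4907.
Step 4: Continuity-corrected z = (R - 0.5 - E[R]) / SD[R] = (7 - 0.5 - 6.0000) / 1.4907 = 0.3354.
Step 5: Two-sided p-value via normal approximation = 2*(1 - Phi(|z|)) = 0.737316.
Step 6: alpha = 0.05. fail to reject H0.

R = 7, z = 0.3354, p = 0.737316, fail to reject H0.


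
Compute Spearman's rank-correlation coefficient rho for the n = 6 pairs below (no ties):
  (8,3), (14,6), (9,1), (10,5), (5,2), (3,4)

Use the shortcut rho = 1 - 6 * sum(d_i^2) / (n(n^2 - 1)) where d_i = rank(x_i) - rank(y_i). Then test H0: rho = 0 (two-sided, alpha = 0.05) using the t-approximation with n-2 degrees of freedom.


Step 1: Rank x and y separately (midranks; no ties here).
rank(x): 8->3, 14->6, 9->4, 10->5, 5->2, 3->1
rank(y): 3->3, 6->6, 1->1, 5->5, 2->2, 4->4
Step 2: d_i = R_x(i) - R_y(i); compute d_i^2.
  (3-3)^2=0, (6-6)^2=0, (4-1)^2=9, (5-5)^2=0, (2-2)^2=0, (1-4)^2=9
sum(d^2) = 18.
Step 3: rho = 1 - 6*18 / (6*(6^2 - 1)) = 1 - 108/210 = 0.485714.
Step 4: Under H0, t = rho * sqrt((n-2)/(1-rho^2)) = 1.1113 ~ t(4).
Step 5: Two-sided p-value from the t-distribution with 4 df = 0.328723.
Step 6: alpha = 0.05. fail to reject H0.

rho = 0.4857, p = 0.328723, fail to reject H0 at alpha = 0.05.


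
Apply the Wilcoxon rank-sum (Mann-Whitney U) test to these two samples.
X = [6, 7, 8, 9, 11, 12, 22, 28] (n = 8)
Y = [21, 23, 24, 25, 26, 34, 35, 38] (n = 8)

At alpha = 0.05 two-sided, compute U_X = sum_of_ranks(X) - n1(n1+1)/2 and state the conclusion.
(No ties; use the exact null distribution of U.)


Step 1: Combine and sort all 16 observations; assign midranks.
sorted (value, group): (6,X), (7,X), (8,X), (9,X), (11,X), (12,X), (21,Y), (22,X), (23,Y), (24,Y), (25,Y), (26,Y), (28,X), (34,Y), (35,Y), (38,Y)
ranks: 6->1, 7->2, 8->3, 9->4, 11->5, 12->6, 21->7, 22->8, 23->9, 24->10, 25->11, 26->12, 28->13, 34->14, 35->15, 38->16
Step 2: Rank sum for X: R1 = 1 + 2 + 3 + 4 + 5 + 6 + 8 + 13 = 42.
Step 3: U_X = R1 - n1(n1+1)/2 = 42 - 8*9/2 = 42 - 36 = 6.
       U_Y = n1*n2 - U_X = 64 - 6 = 58.
Step 4: No ties, so the exact null distribution of U (based on enumerating the C(16,8) = 12870 equally likely rank assignments) gives the two-sided p-value.
Step 5: p-value = 0.004662; compare to alpha = 0.05. reject H0.

U_X = 6, p = 0.004662, reject H0 at alpha = 0.05.


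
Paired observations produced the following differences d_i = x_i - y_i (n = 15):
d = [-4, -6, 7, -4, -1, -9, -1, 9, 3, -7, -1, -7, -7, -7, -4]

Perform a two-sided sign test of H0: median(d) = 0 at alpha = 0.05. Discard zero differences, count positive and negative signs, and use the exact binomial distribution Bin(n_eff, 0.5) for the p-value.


Step 1: Discard zero differences. Original n = 15; n_eff = number of nonzero differences = 15.
Nonzero differences (with sign): -4, -6, +7, -4, -1, -9, -1, +9, +3, -7, -1, -7, -7, -7, -4
Step 2: Count signs: positive = 3, negative = 12.
Step 3: Under H0: P(positive) = 0.5, so the number of positives S ~ Bin(15, 0.5).
Step 4: Two-sided exact p-value = sum of Bin(15,0.5) probabilities at or below the observed probability = 0.035156.
Step 5: alpha = 0.05. reject H0.

n_eff = 15, pos = 3, neg = 12, p = 0.035156, reject H0.


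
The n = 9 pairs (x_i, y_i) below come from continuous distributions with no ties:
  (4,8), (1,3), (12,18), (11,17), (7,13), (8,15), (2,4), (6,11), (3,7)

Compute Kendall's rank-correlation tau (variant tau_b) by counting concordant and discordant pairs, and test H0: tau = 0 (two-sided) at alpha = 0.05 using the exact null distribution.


Step 1: Enumerate the 36 unordered pairs (i,j) with i<j and classify each by sign(x_j-x_i) * sign(y_j-y_i).
  (1,2):dx=-3,dy=-5->C; (1,3):dx=+8,dy=+10->C; (1,4):dx=+7,dy=+9->C; (1,5):dx=+3,dy=+5->C
  (1,6):dx=+4,dy=+7->C; (1,7):dx=-2,dy=-4->C; (1,8):dx=+2,dy=+3->C; (1,9):dx=-1,dy=-1->C
  (2,3):dx=+11,dy=+15->C; (2,4):dx=+10,dy=+14->C; (2,5):dx=+6,dy=+10->C; (2,6):dx=+7,dy=+12->C
  (2,7):dx=+1,dy=+1->C; (2,8):dx=+5,dy=+8->C; (2,9):dx=+2,dy=+4->C; (3,4):dx=-1,dy=-1->C
  (3,5):dx=-5,dy=-5->C; (3,6):dx=-4,dy=-3->C; (3,7):dx=-10,dy=-14->C; (3,8):dx=-6,dy=-7->C
  (3,9):dx=-9,dy=-11->C; (4,5):dx=-4,dy=-4->C; (4,6):dx=-3,dy=-2->C; (4,7):dx=-9,dy=-13->C
  (4,8):dx=-5,dy=-6->C; (4,9):dx=-8,dy=-10->C; (5,6):dx=+1,dy=+2->C; (5,7):dx=-5,dy=-9->C
  (5,8):dx=-1,dy=-2->C; (5,9):dx=-4,dy=-6->C; (6,7):dx=-6,dy=-11->C; (6,8):dx=-2,dy=-4->C
  (6,9):dx=-5,dy=-8->C; (7,8):dx=+4,dy=+7->C; (7,9):dx=+1,dy=+3->C; (8,9):dx=-3,dy=-4->C
Step 2: C = 36, D = 0, total pairs = 36.
Step 3: tau = (C - D)/(n(n-1)/2) = (36 - 0)/36 = 1.000000.
Step 4: Exact two-sided p-value (enumerate n! = 362880 permutations of y under H0): p = 0.000006.
Step 5: alpha = 0.05. reject H0.

tau_b = 1.0000 (C=36, D=0), p = 0.000006, reject H0.


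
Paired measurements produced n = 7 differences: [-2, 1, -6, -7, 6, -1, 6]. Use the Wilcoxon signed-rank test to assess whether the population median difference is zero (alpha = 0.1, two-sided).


Step 1: Drop any zero differences (none here) and take |d_i|.
|d| = [2, 1, 6, 7, 6, 1, 6]
Step 2: Midrank |d_i| (ties get averaged ranks).
ranks: |2|->3, |1|->1.5, |6|->5, |7|->7, |6|->5, |1|->1.5, |6|->5
Step 3: Attach original signs; sum ranks with positive sign and with negative sign.
W+ = 1.5 + 5 + 5 = 11.5
W- = 3 + 5 + 7 + 1.5 = 16.5
(Check: W+ + W- = 28 should equal n(n+1)/2 = 28.)
Step 4: Test statistic W = min(W+, W-) = 11.5.
Step 5: Ties in |d|, so use the tie-corrected normal approximation.
        E[W] = n(n+1)/4 = 7*8/4 = 14.
        Tie groups: |d|=1 (t=2), |d|=6 (t=3); sum(t^3 - t) = 30.
        Var[W] = n(n+1)(2n+1)/24 - sum(t^3-t)/48 = 840/24 - 30/48 = 34.375.
        z = (W - E[W]) / sqrt(Var[W]) = (11.5 - 14) / 5.8630 = -0.4264.
        Two-sided p = 2*Phi(z) = 0.669815.
Step 6: alpha = 0.1. fail to reject H0.

W+ = 11.5, W- = 16.5, W = min = 11.5, p = 0.669815, fail to reject H0.


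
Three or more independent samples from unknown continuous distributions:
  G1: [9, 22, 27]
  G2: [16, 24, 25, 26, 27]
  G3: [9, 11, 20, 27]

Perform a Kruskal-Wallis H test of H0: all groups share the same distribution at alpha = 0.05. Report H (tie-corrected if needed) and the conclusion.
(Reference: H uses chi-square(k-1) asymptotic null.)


Step 1: Combine all N = 12 observations and assign midranks.
sorted (value, group, rank): (9,G1,1.5), (9,G3,1.5), (11,G3,3), (16,G2,4), (20,G3,5), (22,G1,6), (24,G2,7), (25,G2,8), (26,G2,9), (27,G1,11), (27,G2,11), (27,G3,11)
Step 2: Sum ranks within each group.
R_1 = 18.5 (n_1 = 3)
R_2 = 39 (n_2 = 5)
R_3 = 20.5 (n_3 = 4)
Step 3: H = 12/(N(N+1)) * sum(R_i^2/n_i) - 3(N+1)
     = 12/(12*13) * (18.5^2/3 + 39^2/5 + 20.5^2/4) - 3*13
     = 0.076923 * 523.346 - 39
     = 1.257372.
Step 4: Ties present; correction factor C = 1 - 30/(12^3 - 12) = 0.982517. Corrected H = 1.257372 / 0.982517 = 1.279745.
Step 5: Under H0, H ~ chi^2(2); p-value = 0.527360.
Step 6: alpha = 0.05. fail to reject H0.

H = 1.2797, df = 2, p = 0.527360, fail to reject H0.


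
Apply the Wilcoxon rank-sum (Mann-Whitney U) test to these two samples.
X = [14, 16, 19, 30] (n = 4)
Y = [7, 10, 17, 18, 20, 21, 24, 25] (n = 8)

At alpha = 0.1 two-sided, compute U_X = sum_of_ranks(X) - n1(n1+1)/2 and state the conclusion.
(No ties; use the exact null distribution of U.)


Step 1: Combine and sort all 12 observations; assign midranks.
sorted (value, group): (7,Y), (10,Y), (14,X), (16,X), (17,Y), (18,Y), (19,X), (20,Y), (21,Y), (24,Y), (25,Y), (30,X)
ranks: 7->1, 10->2, 14->3, 16->4, 17->5, 18->6, 19->7, 20->8, 21->9, 24->10, 25->11, 30->12
Step 2: Rank sum for X: R1 = 3 + 4 + 7 + 12 = 26.
Step 3: U_X = R1 - n1(n1+1)/2 = 26 - 4*5/2 = 26 - 10 = 16.
       U_Y = n1*n2 - U_X = 32 - 16 = 16.
Step 4: No ties, so the exact null distribution of U (based on enumerating the C(12,4) = 495 equally likely rank assignments) gives the two-sided p-value.
Step 5: p-value = 1.000000; compare to alpha = 0.1. fail to reject H0.

U_X = 16, p = 1.000000, fail to reject H0 at alpha = 0.1.


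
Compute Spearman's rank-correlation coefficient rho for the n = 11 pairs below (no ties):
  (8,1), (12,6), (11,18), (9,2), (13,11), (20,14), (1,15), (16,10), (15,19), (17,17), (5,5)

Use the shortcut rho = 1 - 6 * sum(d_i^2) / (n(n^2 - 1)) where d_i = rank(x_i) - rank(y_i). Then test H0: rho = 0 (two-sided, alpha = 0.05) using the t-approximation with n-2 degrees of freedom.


Step 1: Rank x and y separately (midranks; no ties here).
rank(x): 8->3, 12->6, 11->5, 9->4, 13->7, 20->11, 1->1, 16->9, 15->8, 17->10, 5->2
rank(y): 1->1, 6->4, 18->10, 2->2, 11->6, 14->7, 15->8, 10->5, 19->11, 17->9, 5->3
Step 2: d_i = R_x(i) - R_y(i); compute d_i^2.
  (3-1)^2=4, (6-4)^2=4, (5-10)^2=25, (4-2)^2=4, (7-6)^2=1, (11-7)^2=16, (1-8)^2=49, (9-5)^2=16, (8-11)^2=9, (10-9)^2=1, (2-3)^2=1
sum(d^2) = 130.
Step 3: rho = 1 - 6*130 / (11*(11^2 - 1)) = 1 - 780/1320 = 0.409091.
Step 4: Under H0, t = rho * sqrt((n-2)/(1-rho^2)) = 1.3450 ~ t(9).
Step 5: Two-sided p-value from the t-distribution with 9 df = 0.211545.
Step 6: alpha = 0.05. fail to reject H0.

rho = 0.4091, p = 0.211545, fail to reject H0 at alpha = 0.05.
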